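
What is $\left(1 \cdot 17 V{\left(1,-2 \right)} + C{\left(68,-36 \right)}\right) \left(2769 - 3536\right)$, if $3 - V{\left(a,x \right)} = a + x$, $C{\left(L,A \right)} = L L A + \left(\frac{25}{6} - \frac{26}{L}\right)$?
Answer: $\frac{6508764301}{51} \approx 1.2762 \cdot 10^{8}$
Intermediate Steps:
$C{\left(L,A \right)} = \frac{25}{6} - \frac{26}{L} + A L^{2}$ ($C{\left(L,A \right)} = L^{2} A + \left(25 \cdot \frac{1}{6} - \frac{26}{L}\right) = A L^{2} + \left(\frac{25}{6} - \frac{26}{L}\right) = \frac{25}{6} - \frac{26}{L} + A L^{2}$)
$V{\left(a,x \right)} = 3 - a - x$ ($V{\left(a,x \right)} = 3 - \left(a + x\right) = 3 - a - x$)
$\left(1 \cdot 17 V{\left(1,-2 \right)} + C{\left(68,-36 \right)}\right) \left(2769 - 3536\right) = \left(1 \cdot 17 \left(3 - 1 - -2\right) - \left(- \frac{25}{6} + 166464 + \frac{13}{34}\right)\right) \left(2769 - 3536\right) = \left(17 \left(3 - 1 + 2\right) - \frac{8489471}{51}\right) \left(-767\right) = \left(17 \cdot 4 - \frac{8489471}{51}\right) \left(-767\right) = \left(68 - \frac{8489471}{51}\right) \left(-767\right) = \left(- \frac{8486003}{51}\right) \left(-767\right) = \frac{6508764301}{51}$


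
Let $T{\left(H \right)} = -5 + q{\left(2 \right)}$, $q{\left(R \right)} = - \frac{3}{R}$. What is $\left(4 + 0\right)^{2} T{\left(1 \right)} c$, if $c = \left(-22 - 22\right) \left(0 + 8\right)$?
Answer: $36608$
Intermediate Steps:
$T{\left(H \right)} = - \frac{13}{2}$ ($T{\left(H \right)} = -5 - \frac{3}{2} = - \frac{13}{2}$)
$c = -352$ ($c = \left(-44\right) 8 = -352$)
$\left(4 + 0\right)^{2} T{\left(1 \right)} c = \left(4 + 0\right)^{2} \left(- \frac{13}{2}\right) \left(-352\right) = 4^{2} \left(- \frac{13}{2}\right) \left(-352\right) = 16 \left(- \frac{13}{2}\right) \left(-352\right) = \left(-104\right) \left(-352\right) = 36608$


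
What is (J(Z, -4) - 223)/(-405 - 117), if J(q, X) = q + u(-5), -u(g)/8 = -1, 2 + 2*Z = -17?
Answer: 449/1044 ≈ 0.43008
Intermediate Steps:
Z = -19/2 (Z = -1 + (1/2)*(-17) = -1 - 17/2 = -19/2 ≈ -9.5000)
u(g) = 8 (u(g) = -8*(-1) = 8)
J(q, X) = 8 + q (J(q, X) = q + 8 = 8 + q)
(J(Z, -4) - 223)/(-405 - 117) = ((8 - 19/2) - 223)/(-405 - 117) = (-3/2 - 223)/(-522) = -449/2*(-1/522) = 449/1044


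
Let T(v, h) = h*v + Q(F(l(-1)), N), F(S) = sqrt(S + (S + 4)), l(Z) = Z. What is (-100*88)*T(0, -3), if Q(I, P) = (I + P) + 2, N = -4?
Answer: 17600 - 8800*sqrt(2) ≈ 5154.9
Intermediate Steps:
F(S) = sqrt(4 + 2*S) (F(S) = sqrt(S + (4 + S)) = sqrt(4 + 2*S))
Q(I, P) = 2 + I + P
T(v, h) = -2 + sqrt(2) + h*v (T(v, h) = h*v + (2 + sqrt(4 + 2*(-1)) - 4) = h*v + (2 + sqrt(4 - 2) - 4) = h*v + (2 + sqrt(2) - 4) = h*v + (-2 + sqrt(2)) = -2 + sqrt(2) + h*v)
(-100*88)*T(0, -3) = (-100*88)*(-2 + sqrt(2) - 3*0) = -8800*(-2 + sqrt(2) + 0) = -8800*(-2 + sqrt(2)) = 17600 - 8800*sqrt(2)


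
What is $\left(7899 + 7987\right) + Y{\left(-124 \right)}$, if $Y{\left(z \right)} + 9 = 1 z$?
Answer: $15753$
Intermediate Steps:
$Y{\left(z \right)} = -9 + z$ ($Y{\left(z \right)} = -9 + 1 z = -9 + z$)
$\left(7899 + 7987\right) + Y{\left(-124 \right)} = \left(7899 + 7987\right) - 133 = 15886 - 133 = 15753$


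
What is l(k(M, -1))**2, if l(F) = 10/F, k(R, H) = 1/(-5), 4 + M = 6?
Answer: 2500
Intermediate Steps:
M = 2 (M = -4 + 6 = 2)
k(R, H) = -1/5
l(k(M, -1))**2 = (10/(-1/5))**2 = (10*(-5))**2 = (-50)**2 = 2500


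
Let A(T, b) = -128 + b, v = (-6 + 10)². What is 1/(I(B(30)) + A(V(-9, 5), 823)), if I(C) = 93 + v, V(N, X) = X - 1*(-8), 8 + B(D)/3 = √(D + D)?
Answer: 1/804 ≈ 0.0012438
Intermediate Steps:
B(D) = -24 + 3*√2*√D (B(D) = -24 + 3*√(D + D) = -24 + 3*√(2*D) = -24 + 3*(√2*√D) = -24 + 3*√2*√D)
v = 16 (v = 4² = 16)
V(N, X) = 8 + X (V(N, X) = X + 8 = 8 + X)
I(C) = 109 (I(C) = 93 + 16 = 109)
1/(I(B(30)) + A(V(-9, 5), 823)) = 1/(109 + (-128 + 823)) = 1/(109 + 695) = 1/804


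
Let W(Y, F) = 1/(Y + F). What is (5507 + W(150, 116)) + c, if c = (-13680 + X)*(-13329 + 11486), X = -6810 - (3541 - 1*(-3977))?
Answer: 13732050767/266 ≈ 5.1624e+7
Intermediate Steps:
X = -14328 (X = -6810 - (3541 + 3977) = -6810 - 1*7518 = -6810 - 7518 = -14328)
W(Y, F) = 1/(F + Y)
c = 51618744 (c = (-13680 - 14328)*(-13329 + 11486) = -28008*(-1843) = 51618744)
(5507 + W(150, 116)) + c = (5507 + 1/(116 + 150)) + 51618744 = (5507 + 1/266) + 51618744 = 1464863/266 + 51618744 = 13732050767/266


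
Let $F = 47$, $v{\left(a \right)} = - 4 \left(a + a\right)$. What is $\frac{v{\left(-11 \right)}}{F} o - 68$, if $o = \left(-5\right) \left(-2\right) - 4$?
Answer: $- \frac{2668}{47} \approx -56.766$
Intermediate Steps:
$v{\left(a \right)} = - 8 a$ ($v{\left(a \right)} = - 4 \cdot 2 a = - 8 a$)
$o = 6$ ($o = 10 - 4 = 6$)
$\frac{v{\left(-11 \right)}}{F} o - 68 = \frac{\left(-8\right) \left(-11\right)}{47} \cdot 6 - 68 = 88 \cdot \frac{1}{47} \cdot 6 - 68 = \frac{88}{47} \cdot 6 - 68 = \frac{528}{47} - 68 = - \frac{2668}{47}$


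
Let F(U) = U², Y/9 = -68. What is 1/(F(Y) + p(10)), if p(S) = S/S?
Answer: 1/374545 ≈ 2.6699e-6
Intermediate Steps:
Y = -612 (Y = 9*(-68) = -612)
p(S) = 1
1/(F(Y) + p(10)) = 1/((-612)² + 1) = 1/(374544 + 1) = 1/374545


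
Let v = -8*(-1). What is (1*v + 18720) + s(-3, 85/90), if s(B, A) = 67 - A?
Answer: 338293/18 ≈ 18794.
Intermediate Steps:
v = 8
(1*v + 18720) + s(-3, 85/90) = (1*8 + 18720) + (67 - 85/90) = (8 + 18720) + (67 - 85/90) = 18728 + (67 - 1*17/18) = 18728 + (67 - 17/18) = 18728 + 1189/18 = 338293/18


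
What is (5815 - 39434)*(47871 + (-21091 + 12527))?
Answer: -1321462033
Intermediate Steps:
(5815 - 39434)*(47871 + (-21091 + 12527)) = -33619*(47871 - 8564) = -33619*39307 = -1321462033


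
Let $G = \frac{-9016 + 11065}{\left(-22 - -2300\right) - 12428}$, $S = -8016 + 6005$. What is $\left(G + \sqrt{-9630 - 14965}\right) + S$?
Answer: $- \frac{20413699}{10150} + i \sqrt{24595} \approx -2011.2 + 156.83 i$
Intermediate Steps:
$S = -2011$
$G = - \frac{2049}{10150}$ ($G = \frac{2049}{\left(-22 + 2300\right) - 12428} = \frac{2049}{2278 - 12428} = \frac{2049}{-10150} = 2049 \left(- \frac{1}{10150}\right) = - \frac{2049}{10150} \approx -0.20187$)
$\left(G + \sqrt{-9630 - 14965}\right) + S = \left(- \frac{2049}{10150} + \sqrt{-9630 - 14965}\right) - 2011 = \left(- \frac{2049}{10150} + \sqrt{-24595}\right) - 2011 = \left(- \frac{2049}{10150} + i \sqrt{24595}\right) - 2011 = - \frac{20413699}{10150} + i \sqrt{24595}$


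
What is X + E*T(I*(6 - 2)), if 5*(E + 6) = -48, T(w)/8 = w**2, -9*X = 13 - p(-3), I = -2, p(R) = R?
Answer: -359504/45 ≈ -7989.0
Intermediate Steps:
X = -16/9 (X = -(13 - 1*(-3))/9 = -(13 + 3)/9 = -1/9*16 = -16/9 ≈ -1.7778)
T(w) = 8*w**2
E = -78/5 (E = -6 + (1/5)*(-48) = -6 - 48/5 = -78/5 ≈ -15.600)
X + E*T(I*(6 - 2)) = -16/9 - 624*(-2*(6 - 2))**2/5 = -16/9 - 624*(-2*4)**2/5 = -16/9 - 624*(-8)**2/5 = -16/9 - 624*64/5 = -16/9 - 78/5*512 = -16/9 - 39936/5 = -359504/45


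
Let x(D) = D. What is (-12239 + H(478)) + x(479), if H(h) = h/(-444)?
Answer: -2610959/222 ≈ -11761.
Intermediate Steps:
H(h) = -h/444 (H(h) = h*(-1/444) = -h/444)
(-12239 + H(478)) + x(479) = (-12239 - 1/444*478) + 479 = (-12239 - 239/222) + 479 = -2717297/222 + 479 = -2610959/222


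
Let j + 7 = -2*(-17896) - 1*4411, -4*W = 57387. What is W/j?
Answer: -19129/41832 ≈ -0.45728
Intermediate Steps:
W = -57387/4 (W = -1/4*57387 = -57387/4 ≈ -14347.)
j = 31374 (j = -7 + (-2*(-17896) - 1*4411) = -7 + (35792 - 4411) = -7 + 31381 = 31374)
W/j = -57387/4/31374 = -57387/4*1/31374 = -19129/41832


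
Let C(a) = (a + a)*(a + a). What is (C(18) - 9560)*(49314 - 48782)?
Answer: -4396448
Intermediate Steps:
C(a) = 4*a**2 (C(a) = (2*a)*(2*a) = 4*a**2)
(C(18) - 9560)*(49314 - 48782) = (4*18**2 - 9560)*(49314 - 48782) = (4*324 - 9560)*532 = (1296 - 9560)*532 = -8264*532 = -4396448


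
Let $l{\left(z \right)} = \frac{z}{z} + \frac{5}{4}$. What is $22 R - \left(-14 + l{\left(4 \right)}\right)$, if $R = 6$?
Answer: $\frac{575}{4} \approx 143.75$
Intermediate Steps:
$l{\left(z \right)} = \frac{9}{4}$ ($l{\left(z \right)} = 1 + 5 \cdot \frac{1}{4} = 1 + \frac{5}{4} = \frac{9}{4}$)
$22 R - \left(-14 + l{\left(4 \right)}\right) = 22 \cdot 6 + \left(14 - \frac{9}{4}\right) = 132 + \left(14 - \frac{9}{4}\right) = 132 + \frac{47}{4} = \frac{575}{4}$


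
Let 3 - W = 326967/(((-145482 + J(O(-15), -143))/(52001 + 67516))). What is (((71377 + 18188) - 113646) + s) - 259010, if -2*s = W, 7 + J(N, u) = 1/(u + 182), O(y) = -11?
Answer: -4736619805571/11348140 ≈ -4.1739e+5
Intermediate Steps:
J(N, u) = -7 + 1/(182 + u) (J(N, u) = -7 + 1/(u + 182) = -7 + 1/(182 + u))
W = 1524063504831/5674070 (W = 3 - 326967/((-145482 + (-1273 - 7*(-143))/(182 - 143))/(52001 + 67516)) = 3 - 326967/((-145482 + (-1273 + 1001)/39)/119517) = 3 - 326967/((-145482 + (1/39)*(-272))*(1/119517)) = 3 - 326967/((-145482 - 272/39)*(1/119517)) = 3 - 326967/((-5674070/39*1/119517)) = 3 - 326967/(-5674070/4661163) = 3 - 326967*(-4661163)/5674070 = 3 - 1*(-1524046482621/5674070) = 3 + 1524046482621/5674070 = 1524063504831/5674070 ≈ 2.6860e+5)
s = -1524063504831/11348140 (s = -½*1524063504831/5674070 = -1524063504831/11348140 ≈ -1.3430e+5)
(((71377 + 18188) - 113646) + s) - 259010 = (((71377 + 18188) - 113646) - 1524063504831/11348140) - 259010 = ((89565 - 113646) - 1524063504831/11348140) - 259010 = (-24081 - 1524063504831/11348140) - 259010 = -1797338064171/11348140 - 259010 = -4736619805571/11348140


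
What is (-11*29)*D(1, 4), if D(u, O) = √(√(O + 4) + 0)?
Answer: -319*2^(¾) ≈ -536.49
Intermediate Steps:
D(u, O) = (4 + O)^(¼) (D(u, O) = √(√(4 + O) + 0) = √(√(4 + O)) = (4 + O)^(¼))
(-11*29)*D(1, 4) = (-11*29)*(4 + 4)^(¼) = -319*2^(¾)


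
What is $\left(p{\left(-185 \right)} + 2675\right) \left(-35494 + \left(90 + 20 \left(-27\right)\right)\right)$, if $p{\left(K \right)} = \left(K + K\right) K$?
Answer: $-2556517000$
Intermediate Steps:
$p{\left(K \right)} = 2 K^{2}$ ($p{\left(K \right)} = 2 K K = 2 K^{2}$)
$\left(p{\left(-185 \right)} + 2675\right) \left(-35494 + \left(90 + 20 \left(-27\right)\right)\right) = \left(2 \left(-185\right)^{2} + 2675\right) \left(-35494 + \left(90 + 20 \left(-27\right)\right)\right) = \left(2 \cdot 34225 + 2675\right) \left(-35494 + \left(90 - 540\right)\right) = \left(68450 + 2675\right) \left(-35494 - 450\right) = 71125 \left(-35944\right) = -2556517000$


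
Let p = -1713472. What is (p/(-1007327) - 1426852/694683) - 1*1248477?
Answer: -873650670721739885/699772942341 ≈ -1.2485e+6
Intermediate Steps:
(p/(-1007327) - 1426852/694683) - 1*1248477 = (-1713472/(-1007327) - 1426852/694683) - 1*1248477 = (-1713472*(-1/1007327) - 1426852*1/694683) - 1248477 = (1713472/1007327 - 1426852/694683) - 1248477 = -246986675228/699772942341 - 1248477 = -873650670721739885/699772942341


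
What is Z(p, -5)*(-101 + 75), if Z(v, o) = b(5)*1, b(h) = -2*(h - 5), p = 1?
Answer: 0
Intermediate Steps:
b(h) = 10 - 2*h (b(h) = -2*(-5 + h) = 10 - 2*h)
Z(v, o) = 0 (Z(v, o) = (10 - 2*5)*1 = (10 - 10)*1 = 0*1 = 0)
Z(p, -5)*(-101 + 75) = 0*(-101 + 75) = 0*(-26) = 0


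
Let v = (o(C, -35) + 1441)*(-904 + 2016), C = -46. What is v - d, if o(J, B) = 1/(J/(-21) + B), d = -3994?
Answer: 1106776602/689 ≈ 1.6064e+6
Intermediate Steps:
o(J, B) = 1/(B - J/21) (o(J, B) = 1/(J*(-1/21) + B) = 1/(-J/21 + B) = 1/(B - J/21))
v = 1104024736/689 (v = (21/(-1*(-46) + 21*(-35)) + 1441)*(-904 + 2016) = (21/(46 - 735) + 1441)*1112 = (21/(-689) + 1441)*1112 = (21*(-1/689) + 1441)*1112 = (-21/689 + 1441)*1112 = (992828/689)*1112 = 1104024736/689 ≈ 1.6024e+6)
v - d = 1104024736/689 - 1*(-3994) = 1104024736/689 + 3994 = 1106776602/689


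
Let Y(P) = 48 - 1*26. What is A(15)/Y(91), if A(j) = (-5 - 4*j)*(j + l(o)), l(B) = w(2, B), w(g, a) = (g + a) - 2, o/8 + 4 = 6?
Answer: -2015/22 ≈ -91.591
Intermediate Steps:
o = 16 (o = -32 + 8*6 = -32 + 48 = 16)
w(g, a) = -2 + a + g (w(g, a) = (a + g) - 2 = -2 + a + g)
l(B) = B (l(B) = -2 + B + 2 = B)
A(j) = (-5 - 4*j)*(16 + j) (A(j) = (-5 - 4*j)*(j + 16) = (-5 - 4*j)*(16 + j))
Y(P) = 22 (Y(P) = 48 - 26 = 22)
A(15)/Y(91) = (-80 - 69*15 - 4*15²)/22 = (-80 - 1035 - 4*225)*(1/22) = (-80 - 1035 - 900)*(1/22) = -2015*1/22 = -2015/22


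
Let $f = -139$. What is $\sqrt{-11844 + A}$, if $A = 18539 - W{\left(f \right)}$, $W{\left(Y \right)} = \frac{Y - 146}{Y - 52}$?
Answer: $\frac{2 \sqrt{61046465}}{191} \approx 81.814$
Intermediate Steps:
$W{\left(Y \right)} = \frac{-146 + Y}{-52 + Y}$
$A = \frac{3540664}{191}$ ($A = 18539 - \frac{-146 - 139}{-52 - 139} = 18539 - \frac{1}{-191} \left(-285\right) = 18539 - \left(- \frac{1}{191}\right) \left(-285\right) = 18539 - \frac{285}{191} = \frac{3540664}{191} \approx 18538.0$)
$\sqrt{-11844 + A} = \sqrt{-11844 + \frac{3540664}{191}} = \sqrt{\frac{1278460}{191}} = \frac{2 \sqrt{61046465}}{191}$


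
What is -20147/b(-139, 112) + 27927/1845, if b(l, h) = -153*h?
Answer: 57303143/3512880 ≈ 16.312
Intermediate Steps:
-20147/b(-139, 112) + 27927/1845 = -20147/((-153*112)) + 27927/1845 = -20147/(-17136) + 27927*(1/1845) = -20147*(-1/17136) + 3103/205 = 20147/17136 + 3103/205 = 57303143/3512880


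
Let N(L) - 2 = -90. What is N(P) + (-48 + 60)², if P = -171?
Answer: 56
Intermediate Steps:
N(L) = -88 (N(L) = 2 - 90 = -88)
N(P) + (-48 + 60)² = -88 + (-48 + 60)² = -88 + 12² = -88 + 144 = 56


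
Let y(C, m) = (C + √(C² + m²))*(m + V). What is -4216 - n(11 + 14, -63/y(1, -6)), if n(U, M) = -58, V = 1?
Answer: -4158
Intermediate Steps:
y(C, m) = (1 + m)*(C + √(C² + m²)) (y(C, m) = (C + √(C² + m²))*(m + 1) = (C + √(C² + m²))*(1 + m) = (1 + m)*(C + √(C² + m²)))
-4216 - n(11 + 14, -63/y(1, -6)) = -4216 - 1*(-58) = -4216 + 58 = -4158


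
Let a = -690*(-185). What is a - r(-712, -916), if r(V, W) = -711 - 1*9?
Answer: 128370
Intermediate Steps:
r(V, W) = -720 (r(V, W) = -711 - 9 = -720)
a = 127650
a - r(-712, -916) = 127650 - 1*(-720) = 127650 + 720 = 128370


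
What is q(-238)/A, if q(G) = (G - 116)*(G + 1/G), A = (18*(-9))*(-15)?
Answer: 668411/19278 ≈ 34.672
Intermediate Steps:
A = 2430 (A = -162*(-15) = 2430)
q(G) = (-116 + G)*(G + 1/G)
q(-238)/A = (1 + (-238)² - 116*(-238) - 116/(-238))/2430 = (1 + 56644 + 27608 - 116*(-1/238))*(1/2430) = (1 + 56644 + 27608 + 58/119)*(1/2430) = (10026165/119)*(1/2430) = 668411/19278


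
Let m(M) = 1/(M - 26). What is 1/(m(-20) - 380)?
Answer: -46/17481 ≈ -0.0026314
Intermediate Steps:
m(M) = 1/(-26 + M)
1/(m(-20) - 380) = 1/(1/(-26 - 20) - 380) = 1/(1/(-46) - 380) = 1/(-1/46 - 380) = 1/(-17481/46) = -46/17481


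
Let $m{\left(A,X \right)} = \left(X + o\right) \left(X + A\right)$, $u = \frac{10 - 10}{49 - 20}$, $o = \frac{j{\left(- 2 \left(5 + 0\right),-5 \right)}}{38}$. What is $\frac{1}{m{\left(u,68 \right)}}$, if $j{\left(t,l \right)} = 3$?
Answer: $\frac{19}{87958} \approx 0.00021601$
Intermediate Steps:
$o = \frac{3}{38} \approx 0.078947$
$u = 0$ ($u = \frac{0}{29} = 0 \cdot \frac{1}{29} = 0$)
$m{\left(A,X \right)} = \left(\frac{3}{38} + X\right) \left(A + X\right)$ ($m{\left(A,X \right)} = \left(X + \frac{3}{38}\right) \left(X + A\right) = \left(\frac{3}{38} + X\right) \left(A + X\right)$)
$\frac{1}{m{\left(u,68 \right)}} = \frac{1}{68^{2} + \frac{3}{38} \cdot 0 + \frac{3}{38} \cdot 68 + 0 \cdot 68} = \frac{1}{4624 + 0 + \frac{102}{19} + 0} = \frac{1}{\frac{87958}{19}} = \frac{19}{87958}$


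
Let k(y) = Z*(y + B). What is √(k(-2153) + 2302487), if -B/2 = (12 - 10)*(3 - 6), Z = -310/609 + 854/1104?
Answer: √7226043829254474/56028 ≈ 1517.2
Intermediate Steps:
Z = 29641/112056 (Z = -310*1/609 + 854*(1/1104) = -310/609 + 427/552 = 29641/112056 ≈ 0.26452)
B = 12 (B = -2*(12 - 10)*(3 - 6) = -4*(-3) = -2*(-6) = 12)
k(y) = 29641/9338 + 29641*y/112056 (k(y) = 29641*(y + 12)/112056 = 29641*(12 + y)/112056 = 29641/9338 + 29641*y/112056)
√(k(-2153) + 2302487) = √((29641/9338 + (29641/112056)*(-2153)) + 2302487) = √((29641/9338 - 63817073/112056) + 2302487) = √(-63461381/112056 + 2302487) = √(257944021891/112056) = √7226043829254474/56028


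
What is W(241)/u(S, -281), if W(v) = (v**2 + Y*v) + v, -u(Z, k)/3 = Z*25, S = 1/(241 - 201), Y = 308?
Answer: -212080/3 ≈ -70693.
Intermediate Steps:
S = 1/40 ≈ 0.025000
u(Z, k) = -75*Z (u(Z, k) = -3*Z*25 = -75*Z)
W(v) = v**2 + 309*v (W(v) = (v**2 + 308*v) + v = v**2 + 309*v)
W(241)/u(S, -281) = (241*(309 + 241))/((-75*1/40)) = (241*550)/(-15/8) = 132550*(-8/15) = -212080/3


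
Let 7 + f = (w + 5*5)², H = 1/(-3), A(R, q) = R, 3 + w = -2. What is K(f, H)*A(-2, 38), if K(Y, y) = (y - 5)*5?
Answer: 160/3 ≈ 53.333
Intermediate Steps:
w = -5 (w = -3 - 2 = -5)
H = -⅓ (H = 1*(-⅓) = -⅓ ≈ -0.33333)
f = 393 (f = -7 + (-5 + 5*5)² = -7 + (-5 + 25)² = -7 + 20² = -7 + 400 = 393)
K(Y, y) = -25 + 5*y (K(Y, y) = (-5 + y)*5 = -25 + 5*y)
K(f, H)*A(-2, 38) = (-25 + 5*(-⅓))*(-2) = (-25 - 5/3)*(-2) = -80/3*(-2) = 160/3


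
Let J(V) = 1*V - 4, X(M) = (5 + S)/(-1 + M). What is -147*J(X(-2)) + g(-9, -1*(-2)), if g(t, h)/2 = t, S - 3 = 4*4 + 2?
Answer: 1844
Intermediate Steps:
S = 21 (S = 3 + (4*4 + 2) = 3 + (16 + 2) = 3 + 18 = 21)
X(M) = 26/(-1 + M) (X(M) = (5 + 21)/(-1 + M) = 26/(-1 + M))
g(t, h) = 2*t
J(V) = -4 + V (J(V) = V - 4 = -4 + V)
-147*J(X(-2)) + g(-9, -1*(-2)) = -147*(-4 + 26/(-1 - 2)) + 2*(-9) = -147*(-4 + 26/(-3)) - 18 = -147*(-4 + 26*(-1/3)) - 18 = -147*(-4 - 26/3) - 18 = -147*(-38/3) - 18 = 1862 - 18 = 1844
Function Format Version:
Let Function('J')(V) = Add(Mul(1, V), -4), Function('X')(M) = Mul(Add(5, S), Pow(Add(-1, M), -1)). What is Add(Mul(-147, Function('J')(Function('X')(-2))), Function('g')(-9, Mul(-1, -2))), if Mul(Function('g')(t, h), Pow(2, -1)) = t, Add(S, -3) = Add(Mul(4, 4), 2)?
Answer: 1844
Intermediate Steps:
S = 21 (S = Add(3, Add(Mul(4, 4), 2)) = Add(3, Add(16, 2)) = Add(3, 18) = 21)
Function('X')(M) = Mul(26, Pow(Add(-1, M), -1)) (Function('X')(M) = Mul(Add(5, 21), Pow(Add(-1, M), -1)) = Mul(26, Pow(Add(-1, M), -1)))
Function('g')(t, h) = Mul(2, t)
Function('J')(V) = Add(-4, V) (Function('J')(V) = Add(V, -4) = Add(-4, V))
Add(Mul(-147, Function('J')(Function('X')(-2))), Function('g')(-9, Mul(-1, -2))) = Add(Mul(-147, Add(-4, Mul(26, Pow(Add(-1, -2), -1)))), Mul(2, -9)) = Add(Mul(-147, Add(-4, Mul(26, Pow(-3, -1)))), -18) = Add(Mul(-147, Add(-4, Mul(26, Rational(-1, 3)))), -18) = Add(Mul(-147, Add(-4, Rational(-26, 3))), -18) = Add(Mul(-147, Rational(-38, 3)), -18) = Add(1862, -18) = 1844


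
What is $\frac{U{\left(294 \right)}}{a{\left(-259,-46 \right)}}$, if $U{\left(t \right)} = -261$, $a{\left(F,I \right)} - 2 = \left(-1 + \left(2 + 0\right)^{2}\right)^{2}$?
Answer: $- \frac{261}{11} \approx -23.727$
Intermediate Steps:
$a{\left(F,I \right)} = 11$ ($a{\left(F,I \right)} = 2 + \left(-1 + \left(2 + 0\right)^{2}\right)^{2} = 2 + \left(-1 + 2^{2}\right)^{2} = 2 + \left(-1 + 4\right)^{2} = 2 + 3^{2} = 2 + 9 = 11$)
$\frac{U{\left(294 \right)}}{a{\left(-259,-46 \right)}} = - \frac{261}{11}$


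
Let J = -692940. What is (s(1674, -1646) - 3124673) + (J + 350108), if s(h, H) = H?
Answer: -3469151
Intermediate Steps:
(s(1674, -1646) - 3124673) + (J + 350108) = (-1646 - 3124673) + (-692940 + 350108) = -3126319 - 342832 = -3469151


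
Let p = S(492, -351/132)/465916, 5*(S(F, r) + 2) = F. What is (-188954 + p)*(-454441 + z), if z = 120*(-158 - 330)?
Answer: 112907277283676419/1164790 ≈ 9.6934e+10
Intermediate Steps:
S(F, r) = -2 + F/5
z = -58560 (z = 120*(-488) = -58560)
p = 241/1164790 (p = (-2 + (⅕)*492)/465916 = (-2 + 492/5)*(1/465916) = (482/5)*(1/465916) = 241/1164790 ≈ 0.00020690)
(-188954 + p)*(-454441 + z) = (-188954 + 241/1164790)*(-454441 - 58560) = -220091729419/1164790*(-513001) = 112907277283676419/1164790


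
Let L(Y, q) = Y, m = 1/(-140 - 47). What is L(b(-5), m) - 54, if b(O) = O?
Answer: -59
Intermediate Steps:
m = -1/187 (m = 1/(-187) = -1/187 ≈ -0.0053476)
L(b(-5), m) - 54 = -5 - 54 = -59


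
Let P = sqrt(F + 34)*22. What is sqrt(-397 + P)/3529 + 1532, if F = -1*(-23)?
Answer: 1532 + sqrt(-397 + 22*sqrt(57))/3529 ≈ 1532.0 + 0.0043059*I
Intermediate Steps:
F = 23
P = 22*sqrt(57) (P = sqrt(23 + 34)*22 = sqrt(57)*22 = 22*sqrt(57) ≈ 166.10)
sqrt(-397 + P)/3529 + 1532 = sqrt(-397 + 22*sqrt(57))/3529 + 1532 = 1532 + sqrt(-397 + 22*sqrt(57))/3529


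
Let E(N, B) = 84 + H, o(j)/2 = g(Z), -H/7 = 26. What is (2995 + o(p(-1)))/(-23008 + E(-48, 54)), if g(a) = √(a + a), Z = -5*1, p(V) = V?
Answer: -2995/23106 - I*√10/11553 ≈ -0.12962 - 0.00027372*I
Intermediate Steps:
H = -182 (H = -7*26 = -182)
Z = -5
g(a) = √2*√a (g(a) = √(2*a) = √2*√a)
o(j) = 2*I*√10 (o(j) = 2*(√2*√(-5)) = 2*(√2*(I*√5)) = 2*(I*√10) = 2*I*√10)
E(N, B) = -98 (E(N, B) = 84 - 182 = -98)
(2995 + o(p(-1)))/(-23008 + E(-48, 54)) = (2995 + 2*I*√10)/(-23008 - 98) = (2995 + 2*I*√10)/(-23106) = (2995 + 2*I*√10)*(-1/23106) = -2995/23106 - I*√10/11553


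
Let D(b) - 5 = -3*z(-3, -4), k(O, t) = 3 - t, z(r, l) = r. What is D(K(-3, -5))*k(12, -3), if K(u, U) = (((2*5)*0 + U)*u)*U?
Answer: 84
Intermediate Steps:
K(u, U) = u*U**2 (K(u, U) = ((10*0 + U)*u)*U = ((0 + U)*u)*U = (U*u)*U = u*U**2)
D(b) = 14 (D(b) = 5 - 3*(-3) = 5 + 9 = 14)
D(K(-3, -5))*k(12, -3) = 14*(3 - 1*(-3)) = 14*(3 + 3) = 14*6 = 84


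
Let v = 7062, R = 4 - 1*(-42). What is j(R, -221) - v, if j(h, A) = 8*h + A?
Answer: -6915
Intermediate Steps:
R = 46 (R = 4 + 42 = 46)
j(h, A) = A + 8*h
j(R, -221) - v = (-221 + 8*46) - 1*7062 = (-221 + 368) - 7062 = 147 - 7062 = -6915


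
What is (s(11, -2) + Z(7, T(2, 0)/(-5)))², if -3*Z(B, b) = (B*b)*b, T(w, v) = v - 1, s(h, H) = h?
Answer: 669124/5625 ≈ 118.96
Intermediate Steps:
T(w, v) = -1 + v
Z(B, b) = -B*b²/3 (Z(B, b) = -B*b*b/3 = -B*b²/3)
(s(11, -2) + Z(7, T(2, 0)/(-5)))² = (11 - ⅓*7*((-1 + 0)/(-5))²)² = (11 - ⅓*7*(-1*(-⅕))²)² = (11 - ⅓*7*(⅕)²)² = (11 - ⅓*7*1/25)² = (11 - 7/75)² = (818/75)² = 669124/5625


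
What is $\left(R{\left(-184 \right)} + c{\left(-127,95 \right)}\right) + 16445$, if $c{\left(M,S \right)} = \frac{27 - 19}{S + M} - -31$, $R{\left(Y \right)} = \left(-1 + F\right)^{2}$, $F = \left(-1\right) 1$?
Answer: $\frac{65919}{4} \approx 16480.0$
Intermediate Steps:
$F = -1$
$R{\left(Y \right)} = 4$ ($R{\left(Y \right)} = \left(-1 - 1\right)^{2} = \left(-2\right)^{2} = 4$)
$c{\left(M,S \right)} = 31 + \frac{8}{M + S}$ ($c{\left(M,S \right)} = \frac{8}{M + S} + 31 = 31 + \frac{8}{M + S}$)
$\left(R{\left(-184 \right)} + c{\left(-127,95 \right)}\right) + 16445 = \left(4 + \frac{8 + 31 \left(-127\right) + 31 \cdot 95}{-127 + 95}\right) + 16445 = \left(4 + \frac{8 - 3937 + 2945}{-32}\right) + 16445 = \left(4 - - \frac{123}{4}\right) + 16445 = \left(4 + \frac{123}{4}\right) + 16445 = \frac{139}{4} + 16445 = \frac{65919}{4}$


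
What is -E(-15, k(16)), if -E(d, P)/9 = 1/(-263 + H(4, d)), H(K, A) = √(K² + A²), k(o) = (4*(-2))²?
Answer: -789/22976 - 3*√241/22976 ≈ -0.036367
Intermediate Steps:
k(o) = 64 (k(o) = (-8)² = 64)
H(K, A) = √(A² + K²)
E(d, P) = -9/(-263 + √(16 + d²)) (E(d, P) = -9/(-263 + √(d² + 4²)) = -9/(-263 + √(d² + 16)) = -9/(-263 + √(16 + d²)))
-E(-15, k(16)) = -(-9)/(-263 + √(16 + (-15)²)) = -(-9)/(-263 + √(16 + 225)) = -(-9)/(-263 + √241) = 9/(-263 + √241)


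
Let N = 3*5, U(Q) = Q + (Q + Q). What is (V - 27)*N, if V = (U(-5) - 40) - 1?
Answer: -1245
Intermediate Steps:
U(Q) = 3*Q (U(Q) = Q + 2*Q = 3*Q)
V = -56 (V = (3*(-5) - 40) - 1 = (-15 - 40) - 1 = -55 - 1 = -56)
N = 15
(V - 27)*N = (-56 - 27)*15 = -83*15 = -1245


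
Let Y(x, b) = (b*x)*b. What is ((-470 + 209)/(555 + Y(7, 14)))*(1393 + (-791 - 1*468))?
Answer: -34974/1927 ≈ -18.149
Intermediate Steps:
Y(x, b) = x*b²
((-470 + 209)/(555 + Y(7, 14)))*(1393 + (-791 - 1*468)) = ((-470 + 209)/(555 + 7*14²))*(1393 + (-791 - 1*468)) = (-261/(555 + 7*196))*(1393 + (-791 - 468)) = (-261/(555 + 1372))*(1393 - 1259) = -261/1927*134 = -34974/1927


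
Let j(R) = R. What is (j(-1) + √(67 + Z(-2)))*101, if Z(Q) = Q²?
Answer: -101 + 101*√71 ≈ 750.04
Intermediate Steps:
(j(-1) + √(67 + Z(-2)))*101 = (-1 + √(67 + (-2)²))*101 = (-1 + √(67 + 4))*101 = (-1 + √71)*101 = -101 + 101*√71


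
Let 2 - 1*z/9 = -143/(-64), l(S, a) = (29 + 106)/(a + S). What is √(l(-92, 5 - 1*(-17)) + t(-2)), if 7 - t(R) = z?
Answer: √22519/56 ≈ 2.6797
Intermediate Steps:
l(S, a) = 135/(S + a)
z = -135/64 (z = 18 - (-1287)/(-64) = 18 - (-1287)*(-1)/64 = 18 - 9*143/64 = 18 - 1287/64 = -135/64 ≈ -2.1094)
t(R) = 583/64 (t(R) = 7 - 1*(-135/64) = 7 + 135/64 = 583/64)
√(l(-92, 5 - 1*(-17)) + t(-2)) = √(135/(-92 + (5 - 1*(-17))) + 583/64) = √(135/(-92 + (5 + 17)) + 583/64) = √(135/(-92 + 22) + 583/64) = √(135/(-70) + 583/64) = √(135*(-1/70) + 583/64) = √(-27/14 + 583/64) = √(3217/448) = √22519/56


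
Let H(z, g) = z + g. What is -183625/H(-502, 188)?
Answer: 183625/314 ≈ 584.79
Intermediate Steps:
H(z, g) = g + z
-183625/H(-502, 188) = -183625/(188 - 502) = -183625/(-314) = -183625*(-1/314) = 183625/314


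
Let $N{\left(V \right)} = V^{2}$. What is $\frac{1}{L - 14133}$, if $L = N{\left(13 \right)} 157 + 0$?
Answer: $\frac{1}{12400} \approx 8.0645 \cdot 10^{-5}$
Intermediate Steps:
$L = 26533$ ($L = 13^{2} \cdot 157 + 0 = 169 \cdot 157 + 0 = 26533 + 0 = 26533$)
$\frac{1}{L - 14133} = \frac{1}{26533 - 14133} = \frac{1}{12400}$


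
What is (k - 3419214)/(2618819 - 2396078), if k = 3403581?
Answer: -1737/24749 ≈ -0.070185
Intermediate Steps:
(k - 3419214)/(2618819 - 2396078) = (3403581 - 3419214)/(2618819 - 2396078) = -15633/222741 = -15633*1/222741 = -1737/24749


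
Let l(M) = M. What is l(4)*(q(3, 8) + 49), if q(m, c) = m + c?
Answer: 240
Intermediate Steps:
q(m, c) = c + m
l(4)*(q(3, 8) + 49) = 4*((8 + 3) + 49) = 4*(11 + 49) = 4*60 = 240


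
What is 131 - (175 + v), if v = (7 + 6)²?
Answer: -213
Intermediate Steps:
v = 169 (v = 13² = 169)
131 - (175 + v) = 131 - (175 + 169) = 131 - 1*344 = 131 - 344 = -213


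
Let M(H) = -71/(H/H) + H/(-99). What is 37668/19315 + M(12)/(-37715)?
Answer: 9385347353/4807870485 ≈ 1.9521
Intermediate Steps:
M(H) = -71 - H/99 (M(H) = -71/1 + H*(-1/99) = -71*1 - H/99 = -71 - H/99)
37668/19315 + M(12)/(-37715) = 37668/19315 + (-71 - 1/99*12)/(-37715) = 37668*(1/19315) + (-71 - 4/33)*(-1/37715) = 37668/19315 - 2347/33*(-1/37715) = 37668/19315 + 2347/1244595 = 9385347353/4807870485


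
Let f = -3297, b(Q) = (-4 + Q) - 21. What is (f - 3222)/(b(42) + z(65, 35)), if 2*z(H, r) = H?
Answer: -4346/33 ≈ -131.70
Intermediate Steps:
z(H, r) = H/2
b(Q) = -25 + Q
(f - 3222)/(b(42) + z(65, 35)) = (-3297 - 3222)/((-25 + 42) + (½)*65) = -6519/(17 + 65/2) = -6519/99/2 = -6519*2/99 = -4346/33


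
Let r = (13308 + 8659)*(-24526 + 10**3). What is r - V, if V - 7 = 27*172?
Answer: -516800293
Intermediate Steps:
V = 4651 (V = 7 + 27*172 = 7 + 4644 = 4651)
r = -516795642 (r = 21967*(-24526 + 1000) = 21967*(-23526) = -516795642)
r - V = -516795642 - 1*4651 = -516795642 - 4651 = -516800293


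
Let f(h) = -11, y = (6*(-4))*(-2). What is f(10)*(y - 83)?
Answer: 385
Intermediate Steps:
y = 48 (y = -24*(-2) = 48)
f(10)*(y - 83) = -11*(48 - 83) = -11*(-35) = 385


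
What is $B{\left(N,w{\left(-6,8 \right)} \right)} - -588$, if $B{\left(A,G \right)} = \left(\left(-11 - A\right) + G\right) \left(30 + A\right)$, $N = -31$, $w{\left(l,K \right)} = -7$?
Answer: $575$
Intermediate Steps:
$B{\left(A,G \right)} = \left(30 + A\right) \left(-11 + G - A\right)$ ($B{\left(A,G \right)} = \left(-11 + G - A\right) \left(30 + A\right) = \left(30 + A\right) \left(-11 + G - A\right)$)
$B{\left(N,w{\left(-6,8 \right)} \right)} - -588 = \left(-330 - \left(-31\right)^{2} - -1271 + 30 \left(-7\right) - -217\right) - -588 = \left(-330 - 961 + 1271 - 210 + 217\right) + 588 = -13 + 588 = 575$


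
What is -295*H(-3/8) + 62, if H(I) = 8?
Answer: -2298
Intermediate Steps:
-295*H(-3/8) + 62 = -295*8 + 62 = -2360 + 62 = -2298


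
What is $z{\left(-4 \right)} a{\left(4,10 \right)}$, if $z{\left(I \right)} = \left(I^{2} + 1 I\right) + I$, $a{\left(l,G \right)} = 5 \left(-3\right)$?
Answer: $-120$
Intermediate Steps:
$a{\left(l,G \right)} = -15$
$z{\left(I \right)} = I^{2} + 2 I$ ($z{\left(I \right)} = \left(I^{2} + I\right) + I = \left(I + I^{2}\right) + I = I^{2} + 2 I$)
$z{\left(-4 \right)} a{\left(4,10 \right)} = - 4 \left(2 - 4\right) \left(-15\right) = \left(-4\right) \left(-2\right) \left(-15\right) = 8 \left(-15\right) = -120$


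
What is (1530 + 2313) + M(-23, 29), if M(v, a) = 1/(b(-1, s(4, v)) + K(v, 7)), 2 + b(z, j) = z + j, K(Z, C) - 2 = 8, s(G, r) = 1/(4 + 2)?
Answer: 165255/43 ≈ 3843.1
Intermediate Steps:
s(G, r) = 1/6
K(Z, C) = 10 (K(Z, C) = 2 + 8 = 10)
b(z, j) = -2 + j + z (b(z, j) = -2 + (z + j) = -2 + (j + z) = -2 + j + z)
M(v, a) = 6/43 (M(v, a) = 1/((-2 + 1/6 - 1) + 10) = 1/(-17/6 + 10) = 1/(43/6) = 6/43)
(1530 + 2313) + M(-23, 29) = (1530 + 2313) + 6/43 = 3843 + 6/43 = 165255/43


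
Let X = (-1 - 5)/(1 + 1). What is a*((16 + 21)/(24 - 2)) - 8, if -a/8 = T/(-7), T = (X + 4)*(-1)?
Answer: -764/77 ≈ -9.9221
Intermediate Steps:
X = -3 (X = -6/2 = -6*1/2 = -3)
T = -1 (T = (-3 + 4)*(-1) = 1*(-1) = -1)
a = -8/7 (a = -(-8)/(-7) = -(-8)*(-1)/7 = -8*1/7 = -8/7 ≈ -1.1429)
a*((16 + 21)/(24 - 2)) - 8 = -8*(16 + 21)/(7*(24 - 2)) - 8 = -296/(7*22) - 8 = -8/7*37/22 - 8 = -148/77 - 8 = -764/77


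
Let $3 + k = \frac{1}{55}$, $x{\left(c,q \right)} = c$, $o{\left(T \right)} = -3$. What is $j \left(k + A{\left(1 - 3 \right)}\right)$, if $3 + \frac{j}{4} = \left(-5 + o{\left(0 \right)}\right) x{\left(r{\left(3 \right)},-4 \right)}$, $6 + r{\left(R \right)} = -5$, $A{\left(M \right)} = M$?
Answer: $- \frac{18632}{11} \approx -1693.8$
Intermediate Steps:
$r{\left(R \right)} = -11$ ($r{\left(R \right)} = -6 - 5 = -11$)
$k = - \frac{164}{55}$ ($k = -3 + \frac{1}{55} = - \frac{164}{55} \approx -2.9818$)
$j = 340$ ($j = -12 + 4 \left(-5 - 3\right) \left(-11\right) = -12 + 4 \left(\left(-8\right) \left(-11\right)\right) = -12 + 4 \cdot 88 = -12 + 352 = 340$)
$j \left(k + A{\left(1 - 3 \right)}\right) = 340 \left(- \frac{164}{55} + \left(1 - 3\right)\right) = 340 \left(- \frac{164}{55} - 2\right) = 340 \left(- \frac{274}{55}\right) = - \frac{18632}{11}$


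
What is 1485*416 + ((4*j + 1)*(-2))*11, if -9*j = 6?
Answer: 1853390/3 ≈ 6.1780e+5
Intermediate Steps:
j = -⅔ (j = -⅑*6 = -⅔ ≈ -0.66667)
1485*416 + ((4*j + 1)*(-2))*11 = 1485*416 + ((4*(-⅔) + 1)*(-2))*11 = 617760 + ((-8/3 + 1)*(-2))*11 = 617760 - 5/3*(-2)*11 = 617760 + (10/3)*11 = 617760 + 110/3 = 1853390/3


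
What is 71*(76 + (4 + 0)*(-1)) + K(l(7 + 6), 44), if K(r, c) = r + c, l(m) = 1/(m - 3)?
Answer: 51561/10 ≈ 5156.1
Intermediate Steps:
l(m) = 1/(-3 + m)
K(r, c) = c + r
71*(76 + (4 + 0)*(-1)) + K(l(7 + 6), 44) = 71*(76 + (4 + 0)*(-1)) + (44 + 1/(-3 + (7 + 6))) = 71*(76 + 4*(-1)) + (44 + 1/(-3 + 13)) = 71*(76 - 4) + (44 + 1/10) = 71*72 + (44 + ⅒) = 5112 + 441/10 = 51561/10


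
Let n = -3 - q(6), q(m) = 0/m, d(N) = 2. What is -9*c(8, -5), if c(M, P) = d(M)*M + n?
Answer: -117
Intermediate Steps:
q(m) = 0
n = -3 (n = -3 - 1*0 = -3 + 0 = -3)
c(M, P) = -3 + 2*M (c(M, P) = 2*M - 3 = -3 + 2*M)
-9*c(8, -5) = -9*(-3 + 2*8) = -9*(-3 + 16) = -9*13 = -117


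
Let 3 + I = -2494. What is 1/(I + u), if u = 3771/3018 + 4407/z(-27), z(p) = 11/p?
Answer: -11066/147320909 ≈ -7.5115e-5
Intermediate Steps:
I = -2497 (I = -3 - 2494 = -2497)
u = -119689107/11066 (u = 3771/3018 + 4407/((11/(-27))) = 3771*(1/3018) + 4407/((11*(-1/27))) = 1257/1006 + 4407/(-11/27) = 1257/1006 + 4407*(-27/11) = 1257/1006 - 118989/11 = -119689107/11066 ≈ -10816.)
1/(I + u) = 1/(-2497 - 119689107/11066) = 1/(-147320909/11066) = -11066/147320909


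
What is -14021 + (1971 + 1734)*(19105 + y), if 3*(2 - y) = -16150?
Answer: 90722664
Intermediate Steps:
y = 16156/3 (y = 2 - ⅓*(-16150) = 2 + 16150/3 = 16156/3 ≈ 5385.3)
-14021 + (1971 + 1734)*(19105 + y) = -14021 + (1971 + 1734)*(19105 + 16156/3) = -14021 + 3705*(73471/3) = -14021 + 90736685 = 90722664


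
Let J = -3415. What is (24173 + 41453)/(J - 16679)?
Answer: -32813/10047 ≈ -3.2659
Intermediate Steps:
(24173 + 41453)/(J - 16679) = (24173 + 41453)/(-3415 - 16679) = 65626/(-20094) = 65626*(-1/20094) = -32813/10047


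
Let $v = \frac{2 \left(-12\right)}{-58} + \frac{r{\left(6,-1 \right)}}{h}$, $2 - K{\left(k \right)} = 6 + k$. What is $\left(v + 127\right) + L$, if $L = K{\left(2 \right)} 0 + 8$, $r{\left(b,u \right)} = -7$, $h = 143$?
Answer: $\frac{561358}{4147} \approx 135.36$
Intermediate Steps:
$K{\left(k \right)} = -4 - k$ ($K{\left(k \right)} = 2 - \left(6 + k\right) = -4 - k$)
$v = \frac{1513}{4147}$ ($v = \frac{2 \left(-12\right)}{-58} - \frac{7}{143} = \left(-24\right) \left(- \frac{1}{58}\right) - \frac{7}{143} = \frac{12}{29} - \frac{7}{143} = \frac{1513}{4147} \approx 0.36484$)
$L = 8$ ($L = \left(-4 - 2\right) 0 + 8 = \left(-6\right) 0 + 8 = 0 + 8 = 8$)
$\left(v + 127\right) + L = \left(\frac{1513}{4147} + 127\right) + 8 = \frac{528182}{4147} + 8 = \frac{561358}{4147}$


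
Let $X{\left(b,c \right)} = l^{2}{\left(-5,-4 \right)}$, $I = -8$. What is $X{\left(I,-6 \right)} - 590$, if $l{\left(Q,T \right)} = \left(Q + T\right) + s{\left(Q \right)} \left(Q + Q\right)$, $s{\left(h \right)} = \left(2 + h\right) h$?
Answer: $24691$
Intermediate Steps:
$s{\left(h \right)} = h \left(2 + h\right)$
$l{\left(Q,T \right)} = Q + T + 2 Q^{2} \left(2 + Q\right)$ ($l{\left(Q,T \right)} = \left(Q + T\right) + Q \left(2 + Q\right) \left(Q + Q\right) = \left(Q + T\right) + Q \left(2 + Q\right) 2 Q = \left(Q + T\right) + 2 Q^{2} \left(2 + Q\right) = Q + T + 2 Q^{2} \left(2 + Q\right)$)
$X{\left(b,c \right)} = 25281$ ($X{\left(b,c \right)} = \left(-5 - 4 + 2 \left(-5\right)^{2} \left(2 - 5\right)\right)^{2} = \left(-5 - 4 + 2 \cdot 25 \left(-3\right)\right)^{2} = \left(-5 - 4 - 150\right)^{2} = \left(-159\right)^{2} = 25281$)
$X{\left(I,-6 \right)} - 590 = 25281 - 590 = 24691$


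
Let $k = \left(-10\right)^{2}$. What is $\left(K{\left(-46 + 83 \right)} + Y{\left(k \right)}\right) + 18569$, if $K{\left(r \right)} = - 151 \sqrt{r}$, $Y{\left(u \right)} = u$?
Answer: $18669 - 151 \sqrt{37} \approx 17751.0$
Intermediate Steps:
$k = 100$
$\left(K{\left(-46 + 83 \right)} + Y{\left(k \right)}\right) + 18569 = \left(- 151 \sqrt{-46 + 83} + 100\right) + 18569 = \left(- 151 \sqrt{37} + 100\right) + 18569 = \left(100 - 151 \sqrt{37}\right) + 18569 = 18669 - 151 \sqrt{37}$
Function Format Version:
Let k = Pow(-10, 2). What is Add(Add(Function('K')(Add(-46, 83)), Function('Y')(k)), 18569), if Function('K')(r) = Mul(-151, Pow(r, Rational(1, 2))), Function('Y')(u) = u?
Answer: Add(18669, Mul(-151, Pow(37, Rational(1, 2)))) ≈ 17751.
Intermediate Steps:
k = 100
Add(Add(Function('K')(Add(-46, 83)), Function('Y')(k)), 18569) = Add(Add(Mul(-151, Pow(Add(-46, 83), Rational(1, 2))), 100), 18569) = Add(Add(Mul(-151, Pow(37, Rational(1, 2))), 100), 18569) = Add(Add(100, Mul(-151, Pow(37, Rational(1, 2)))), 18569) = Add(18669, Mul(-151, Pow(37, Rational(1, 2))))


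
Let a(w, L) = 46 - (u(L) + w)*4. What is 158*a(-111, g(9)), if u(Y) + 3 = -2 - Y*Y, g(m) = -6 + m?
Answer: 86268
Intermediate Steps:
u(Y) = -5 - Y² (u(Y) = -3 + (-2 - Y*Y) = -3 + (-2 - Y²) = -5 - Y²)
a(w, L) = 66 - 4*w + 4*L² (a(w, L) = 46 - ((-5 - L²) + w)*4 = 46 - (-5 + w - L²)*4 = 46 - (-20 - 4*L² + 4*w) = 46 + (20 - 4*w + 4*L²) = 66 - 4*w + 4*L²)
158*a(-111, g(9)) = 158*(66 - 4*(-111) + 4*(-6 + 9)²) = 158*(66 + 444 + 4*3²) = 158*(66 + 444 + 4*9) = 158*(66 + 444 + 36) = 158*546 = 86268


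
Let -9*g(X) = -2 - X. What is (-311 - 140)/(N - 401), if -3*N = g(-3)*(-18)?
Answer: 1353/1205 ≈ 1.1228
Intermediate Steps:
g(X) = 2/9 + X/9 (g(X) = -(-2 - X)/9 = 2/9 + X/9)
N = -⅔ (N = -(2/9 + (⅑)*(-3))*(-18)/3 = -(2/9 - ⅓)*(-18)/3 = -(-1)*(-18)/27 = -⅓*2 = -⅔ ≈ -0.66667)
(-311 - 140)/(N - 401) = (-311 - 140)/(-⅔ - 401) = -451/(-1205/3) = -451*(-3/1205) = 1353/1205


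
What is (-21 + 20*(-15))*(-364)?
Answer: 116844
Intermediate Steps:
(-21 + 20*(-15))*(-364) = (-21 - 300)*(-364) = -321*(-364) = 116844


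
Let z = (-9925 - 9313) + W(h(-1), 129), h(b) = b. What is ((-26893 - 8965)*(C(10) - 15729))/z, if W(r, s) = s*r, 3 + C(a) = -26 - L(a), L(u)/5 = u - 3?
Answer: -566305394/19367 ≈ -29241.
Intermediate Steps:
L(u) = -15 + 5*u (L(u) = 5*(u - 3) = 5*(-3 + u) = -15 + 5*u)
C(a) = -14 - 5*a (C(a) = -3 + (-26 - (-15 + 5*a)) = -3 + (-26 + (15 - 5*a)) = -3 + (-11 - 5*a) = -14 - 5*a)
W(r, s) = r*s
z = -19367 (z = (-9925 - 9313) - 1*129 = -19238 - 129 = -19367)
((-26893 - 8965)*(C(10) - 15729))/z = ((-26893 - 8965)*((-14 - 5*10) - 15729))/(-19367) = -35858*((-14 - 50) - 15729)*(-1/19367) = -35858*(-64 - 15729)*(-1/19367) = -35858*(-15793)*(-1/19367) = 566305394*(-1/19367) = -566305394/19367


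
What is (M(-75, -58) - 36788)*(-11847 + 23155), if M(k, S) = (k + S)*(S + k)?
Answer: -215971492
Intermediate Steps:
M(k, S) = (S + k)² (M(k, S) = (S + k)*(S + k) = (S + k)²)
(M(-75, -58) - 36788)*(-11847 + 23155) = ((-58 - 75)² - 36788)*(-11847 + 23155) = ((-133)² - 36788)*11308 = (17689 - 36788)*11308 = -19099*11308 = -215971492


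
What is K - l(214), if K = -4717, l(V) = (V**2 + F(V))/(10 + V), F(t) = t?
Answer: -551309/112 ≈ -4922.4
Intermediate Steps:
l(V) = (V + V**2)/(10 + V) (l(V) = (V**2 + V)/(10 + V) = (V + V**2)/(10 + V))
K - l(214) = -4717 - 214*(1 + 214)/(10 + 214) = -4717 - 214*215/224 = -4717 - 1*23005/112 = -4717 - 23005/112 = -551309/112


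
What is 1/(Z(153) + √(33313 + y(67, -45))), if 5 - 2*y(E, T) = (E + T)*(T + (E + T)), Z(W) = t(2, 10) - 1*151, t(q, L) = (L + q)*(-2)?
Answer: 50/841 + √134274/5887 ≈ 0.12170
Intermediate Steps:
t(q, L) = -2*L - 2*q
Z(W) = -175 (Z(W) = (-2*10 - 2*2) - 1*151 = (-20 - 4) - 151 = -24 - 151 = -175)
y(E, T) = 5/2 - (E + T)*(E + 2*T)/2 (y(E, T) = 5/2 - (E + T)*(T + (E + T))/2 = 5/2 - (E + T)*(E + 2*T)/2)
1/(Z(153) + √(33313 + y(67, -45))) = 1/(-175 + √(33313 + (5/2 - 1*(-45)² - ½*67² - 3/2*67*(-45)))) = 1/(-175 + √(33313 + (5/2 - 1*2025 - ½*4489 + 9045/2))) = 1/(-175 + √(33313 + (5/2 - 2025 - 4489/2 + 9045/2))) = 1/(-175 + √(33313 + 511/2)) = 1/(-175 + √(67137/2)) = 1/(-175 + √134274/2)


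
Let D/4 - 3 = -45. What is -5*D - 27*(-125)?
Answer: 4215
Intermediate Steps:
D = -168 (D = 12 + 4*(-45) = 12 - 180 = -168)
-5*D - 27*(-125) = -5*(-168) - 27*(-125) = 840 + 3375 = 4215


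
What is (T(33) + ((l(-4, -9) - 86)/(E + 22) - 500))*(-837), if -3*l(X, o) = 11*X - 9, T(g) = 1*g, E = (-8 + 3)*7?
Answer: 5024232/13 ≈ 3.8648e+5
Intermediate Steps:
E = -35 (E = -5*7 = -35)
T(g) = g
l(X, o) = 3 - 11*X/3 (l(X, o) = -(11*X - 9)/3 = -(-9 + 11*X)/3 = 3 - 11*X/3)
(T(33) + ((l(-4, -9) - 86)/(E + 22) - 500))*(-837) = (33 + (((3 - 11/3*(-4)) - 86)/(-35 + 22) - 500))*(-837) = (33 + (((3 + 44/3) - 86)/(-13) - 500))*(-837) = (33 + ((53/3 - 86)*(-1/13) - 500))*(-837) = (33 + (-205/3*(-1/13) - 500))*(-837) = (33 + (205/39 - 500))*(-837) = (33 - 19295/39)*(-837) = -18008/39*(-837) = 5024232/13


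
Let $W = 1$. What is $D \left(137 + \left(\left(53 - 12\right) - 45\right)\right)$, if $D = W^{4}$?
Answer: $133$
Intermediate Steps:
$D = 1$ ($D = 1^{4} = 1$)
$D \left(137 + \left(\left(53 - 12\right) - 45\right)\right) = 1 \left(137 + \left(\left(53 - 12\right) - 45\right)\right) = 1 \left(137 + \left(41 - 45\right)\right) = 1 \left(137 - 4\right) = 1 \cdot 133 = 133$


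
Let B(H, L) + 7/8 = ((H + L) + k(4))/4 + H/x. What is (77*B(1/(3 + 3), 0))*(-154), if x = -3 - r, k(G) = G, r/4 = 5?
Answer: -130438/69 ≈ -1890.4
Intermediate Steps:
r = 20 (r = 4*5 = 20)
x = -23 (x = -3 - 1*20 = -3 - 20 = -23)
B(H, L) = 1/8 + L/4 + 19*H/92 (B(H, L) = -7/8 + (((H + L) + 4)/4 + H/(-23)) = -7/8 + ((4 + H + L)*(1/4) + H*(-1/23)) = -7/8 + ((1 + H/4 + L/4) - H/23) = -7/8 + (1 + L/4 + 19*H/92) = 1/8 + L/4 + 19*H/92)
(77*B(1/(3 + 3), 0))*(-154) = (77*(1/8 + (1/4)*0 + 19/(92*(3 + 3))))*(-154) = (77*(1/8 + 0 + (19/92)/6))*(-154) = (77*(1/8 + 0 + (19/92)*(1/6)))*(-154) = (77*(1/8 + 0 + 19/552))*(-154) = (77*(11/69))*(-154) = (847/69)*(-154) = -130438/69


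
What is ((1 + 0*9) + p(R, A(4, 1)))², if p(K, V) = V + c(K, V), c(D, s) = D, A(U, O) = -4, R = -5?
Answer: 64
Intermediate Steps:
p(K, V) = K + V (p(K, V) = V + K = K + V)
((1 + 0*9) + p(R, A(4, 1)))² = ((1 + 0*9) + (-5 - 4))² = ((1 + 0) - 9)² = (1 - 9)² = (-8)² = 64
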